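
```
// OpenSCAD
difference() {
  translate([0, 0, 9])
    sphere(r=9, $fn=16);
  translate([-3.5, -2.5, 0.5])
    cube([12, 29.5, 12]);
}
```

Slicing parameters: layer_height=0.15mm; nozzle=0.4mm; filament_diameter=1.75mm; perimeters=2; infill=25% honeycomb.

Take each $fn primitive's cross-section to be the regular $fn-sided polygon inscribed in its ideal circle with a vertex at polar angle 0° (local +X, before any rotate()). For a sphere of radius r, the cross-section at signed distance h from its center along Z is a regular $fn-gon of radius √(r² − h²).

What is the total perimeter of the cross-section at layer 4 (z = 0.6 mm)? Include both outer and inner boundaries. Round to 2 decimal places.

At z = 0.6 mm: the sphere: section is a regular 16-gon, circumradius = √(r²−h²) = √(9²−8.4²) = 3.231 (perimeter = 2·16·3.231·sin(180°/16) = 20.17 mm); the 12×29.5 cube at (-3.5, -2.5) contributes its full rectangle (perimeter 83.00 mm); After the difference (first − rest): starting from the r=9 sphere, the 12×29.5 cube at (-3.5, -2.5) partially overlaps it — only the 30.11 mm² overlap (of its 354.00 mm²) is removed, clipping the outline — boundary = 8.19 mm. Overall, the cross-section is a single solid region. Total boundary length (outer) = 8.19 mm.

8.19 mm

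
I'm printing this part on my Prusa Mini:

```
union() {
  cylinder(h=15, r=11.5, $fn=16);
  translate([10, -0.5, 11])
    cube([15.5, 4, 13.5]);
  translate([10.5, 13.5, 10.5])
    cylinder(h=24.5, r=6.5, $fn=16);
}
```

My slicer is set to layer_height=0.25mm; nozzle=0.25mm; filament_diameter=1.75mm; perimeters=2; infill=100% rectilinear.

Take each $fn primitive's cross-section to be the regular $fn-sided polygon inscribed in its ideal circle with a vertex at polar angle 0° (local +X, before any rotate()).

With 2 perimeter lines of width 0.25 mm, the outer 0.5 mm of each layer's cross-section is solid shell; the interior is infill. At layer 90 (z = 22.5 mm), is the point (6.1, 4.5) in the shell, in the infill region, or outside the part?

outside

At z = 22.5 mm: the cylinder is absent (z outside [0, 15]); the cube at (10, -0.5) (footprint 15.5×4) is included at this height; the r=6.5 cylinder at (10.5, 13.5) gives a regular 16-gon of circumradius 6.5 (constant along its height); Combining (union): the 2 present regions are separate (no shared area or edge), so areas and boundary lengths simply add and each stays a separate island — 2 connected regions. Overall, the cross-section has 2 separate islands. The nearest boundary edge runs (10.50, 7.00)→(8.01, 7.49); distance from the point to it = 3.55 mm. The point is not inside any of the regions above, so it lies outside the cross-section (3.55 mm from the nearest boundary).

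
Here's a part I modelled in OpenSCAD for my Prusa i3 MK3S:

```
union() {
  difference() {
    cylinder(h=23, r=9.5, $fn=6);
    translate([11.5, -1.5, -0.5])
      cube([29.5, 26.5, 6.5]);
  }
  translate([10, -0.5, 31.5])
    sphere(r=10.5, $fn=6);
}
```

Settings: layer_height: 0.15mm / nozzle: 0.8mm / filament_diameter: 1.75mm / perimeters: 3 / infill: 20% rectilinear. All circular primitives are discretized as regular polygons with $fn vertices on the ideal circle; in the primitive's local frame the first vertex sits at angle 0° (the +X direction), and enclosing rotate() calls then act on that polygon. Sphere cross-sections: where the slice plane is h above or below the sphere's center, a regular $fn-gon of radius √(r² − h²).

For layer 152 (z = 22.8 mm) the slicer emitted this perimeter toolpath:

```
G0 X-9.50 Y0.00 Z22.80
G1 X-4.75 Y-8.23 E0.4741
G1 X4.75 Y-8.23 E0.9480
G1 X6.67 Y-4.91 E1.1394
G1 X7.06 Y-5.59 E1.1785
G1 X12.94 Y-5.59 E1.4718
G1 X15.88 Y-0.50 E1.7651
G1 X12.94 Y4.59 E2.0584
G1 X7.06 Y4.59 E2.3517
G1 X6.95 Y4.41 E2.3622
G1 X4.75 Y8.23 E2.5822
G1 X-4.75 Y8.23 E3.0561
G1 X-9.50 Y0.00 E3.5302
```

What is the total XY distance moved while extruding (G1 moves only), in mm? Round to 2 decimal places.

Sum the Euclidean lengths of each G1 segment: total = 70.76 mm.

70.76 mm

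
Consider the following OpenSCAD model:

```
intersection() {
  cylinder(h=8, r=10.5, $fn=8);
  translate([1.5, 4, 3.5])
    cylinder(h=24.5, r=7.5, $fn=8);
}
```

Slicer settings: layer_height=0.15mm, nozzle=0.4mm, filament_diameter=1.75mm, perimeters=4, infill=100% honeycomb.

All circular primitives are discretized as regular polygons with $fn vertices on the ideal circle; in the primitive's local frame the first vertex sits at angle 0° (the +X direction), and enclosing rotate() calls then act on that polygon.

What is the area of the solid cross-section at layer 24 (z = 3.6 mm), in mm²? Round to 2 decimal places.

At z = 3.6 mm: the cylinder: section is a regular 8-gon, circumradius r=10.5 (area = (8/2)·10.500²·sin(360°/8) = 311.83 mm²); the cylinder at (1.5, 4): section is a regular 8-gon, circumradius r=7.5 (area = (8/2)·7.500²·sin(360°/8) = 159.10 mm²); After intersecting: the r=7.5 cylinder at (1.5, 4) partially overlaps the r=10.5 cylinder; clipping to the common part keeps 146.32 mm² — area = 146.32 mm². Overall, the cross-section is a single solid region. Net area = 146.32 mm².

146.32 mm²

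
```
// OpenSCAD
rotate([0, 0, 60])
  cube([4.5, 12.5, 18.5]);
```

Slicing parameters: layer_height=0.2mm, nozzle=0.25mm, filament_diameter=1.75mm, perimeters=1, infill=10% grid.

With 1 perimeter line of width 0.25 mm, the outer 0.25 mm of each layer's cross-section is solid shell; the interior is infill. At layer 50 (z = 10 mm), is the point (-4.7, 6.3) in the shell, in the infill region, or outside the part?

infill

At z = 10 mm: the cube (footprint 4.5×12.5) is included at this height; (rotated 60° about Z; rotation is an isometry so areas/perimeters/island counts are preserved). Overall, the cross-section is a single solid region. Undo the 60° rotation: the query point maps to (3.106, 7.220) in the un-rotated model frame. The nearest boundary edge runs (4.50, 0.00)→(4.50, 12.50); distance from the point to it = 1.39 mm. The point is inside the cross-section and 1.39 mm from the nearest boundary — more than the 0.25 mm shell width (1 × 0.25), so it's in the infill interior.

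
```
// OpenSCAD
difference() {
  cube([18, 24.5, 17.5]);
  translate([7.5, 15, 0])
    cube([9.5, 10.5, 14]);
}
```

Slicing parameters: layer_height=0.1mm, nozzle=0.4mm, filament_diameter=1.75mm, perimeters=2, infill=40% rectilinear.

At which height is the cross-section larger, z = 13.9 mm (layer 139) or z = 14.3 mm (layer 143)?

Layer 139 (z = 13.9): the cube (footprint 18×24.5) is included at this height (area 441.00 mm²); the 9.5×10.5 cube at (7.5, 15) contributes its full rectangle (area 99.75 mm²); Subtracting the remaining from the first: starting from the 18×24.5 cube (441.00 mm²), the 9.5×10.5 cube at (7.5, 15) partially overlaps it — only the 90.25 mm² overlap (of its 99.75 mm²) is removed, clipping the outline — area = 350.75 mm². So its area = 350.75 mm². Layer 143 (z = 14.3): the 18×24.5 cube contributes its full rectangle (area 441.00 mm²); the cube at (7.5, 15) is not intersected at this z (z outside [0, 14]); Taking the first minus the rest: none of the subtracted shapes is present at this height, so the 18×24.5 cube is unchanged — area = 441.00 mm². So its area = 441.00 mm². Layer 143 is larger (441.00 vs 350.75 mm²).

layer 143 (z = 14.3 mm)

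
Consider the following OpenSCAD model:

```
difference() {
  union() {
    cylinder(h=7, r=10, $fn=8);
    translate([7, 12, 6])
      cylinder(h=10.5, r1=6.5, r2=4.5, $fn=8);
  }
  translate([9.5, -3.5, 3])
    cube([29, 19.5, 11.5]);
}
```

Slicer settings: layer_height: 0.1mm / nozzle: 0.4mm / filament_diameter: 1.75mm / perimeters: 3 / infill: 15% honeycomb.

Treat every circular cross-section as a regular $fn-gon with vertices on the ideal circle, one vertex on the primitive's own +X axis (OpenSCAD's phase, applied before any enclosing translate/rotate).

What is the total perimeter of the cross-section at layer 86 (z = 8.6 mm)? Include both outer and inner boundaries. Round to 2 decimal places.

At z = 8.6 mm: the cylinder is absent (z outside [0, 7]); the cone at (7, 12): at t=0.248 of its height the radius interpolates to r₁+(r₂−r₁)t = 6.005, giving a regular 8-gon of that circumradius (perimeter = 2·8·6.005·sin(180°/8) = 36.77 mm); Combining (union): only the cone at (7, 12) is present, so the union is just that shape — boundary = 36.77 mm; the cube at (9.5, -3.5) (footprint 29×19.5) is included at this height (perimeter 97.00 mm); Taking the first minus the rest: starting from the result so far, the 29×19.5 cube at (9.5, -3.5) partially overlaps it — only the 22.48 mm² overlap (of its 565.50 mm²) is removed, clipping the outline — boundary = 36.77 mm. Overall, the cross-section is a single solid region. Total boundary length (outer) = 36.77 mm.

36.77 mm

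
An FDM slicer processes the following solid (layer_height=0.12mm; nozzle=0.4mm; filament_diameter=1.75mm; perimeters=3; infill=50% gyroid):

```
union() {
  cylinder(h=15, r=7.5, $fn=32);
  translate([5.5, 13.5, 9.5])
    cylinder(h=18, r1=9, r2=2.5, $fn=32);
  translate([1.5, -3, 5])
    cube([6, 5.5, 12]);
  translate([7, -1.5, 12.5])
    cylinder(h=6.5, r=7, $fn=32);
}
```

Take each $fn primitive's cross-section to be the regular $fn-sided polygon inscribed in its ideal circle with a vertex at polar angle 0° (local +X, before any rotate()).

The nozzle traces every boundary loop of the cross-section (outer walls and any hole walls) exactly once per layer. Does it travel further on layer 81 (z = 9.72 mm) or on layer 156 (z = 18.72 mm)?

Layer 81 (z = 9.72): the r=7.5 cylinder contributes a regular 32-gon of circumradius 7.5 (perimeter = 2·32·7.500·sin(180°/32) = 47.05 mm); the cone at (5.5, 13.5): at t=0.012 of its height the radius interpolates to r₁+(r₂−r₁)t = 8.921, giving a regular 32-gon of that circumradius (perimeter = 2·32·8.921·sin(180°/32) = 55.96 mm); the cube at (1.5, -3) is present — its section is the full 6×5.5 rectangle (perimeter 23.00 mm); the cylinder at (7, -1.5) is not intersected at this z (z outside [12.5, 19]); Combining (union): the regions partially overlap (shared area 40.85 mm²), so the edge portions inside another operand are dropped and the merged outline is re-measured after clipping — boundary = 88.57 mm. So its perimeter = 88.57 mm. Layer 156 (z = 18.72): the cylinder is absent (z outside [0, 15]); the cone at (5.5, 13.5): at t=0.512 of its height the radius interpolates to r₁+(r₂−r₁)t = 5.671, giving a regular 32-gon of that circumradius (perimeter = 2·32·5.671·sin(180°/32) = 35.57 mm); the cube at (1.5, -3) does not reach this height (z outside [5, 17]); the r=7 cylinder at (7, -1.5) contributes a regular 32-gon of circumradius 7 (perimeter = 2·32·7.000·sin(180°/32) = 43.91 mm); Merging all regions: the 2 present regions are separate (no shared area or edge), so areas and boundary lengths simply add and each stays a separate island — boundary = 79.48 mm. So its perimeter = 79.48 mm. Layer 81 is larger (88.57 vs 79.48 mm).

layer 81 (z = 9.72 mm)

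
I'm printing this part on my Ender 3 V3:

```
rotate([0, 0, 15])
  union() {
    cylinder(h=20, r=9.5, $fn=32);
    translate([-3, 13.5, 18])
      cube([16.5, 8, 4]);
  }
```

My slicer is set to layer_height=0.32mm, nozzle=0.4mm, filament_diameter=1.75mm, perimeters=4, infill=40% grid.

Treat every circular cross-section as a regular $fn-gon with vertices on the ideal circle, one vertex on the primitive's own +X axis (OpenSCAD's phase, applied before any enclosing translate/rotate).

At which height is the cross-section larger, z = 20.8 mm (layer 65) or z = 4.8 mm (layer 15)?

layer 15 (z = 4.8 mm)

Layer 65 (z = 20.8): the cylinder does not reach this height (z outside [0, 20]); the cube at (-3, 13.5) (footprint 16.5×8) is included at this height (area 132.00 mm²); Taking the union: only the 16.5×8 cube at (-3, 13.5) is present, so the union is just that shape — area = 132.00 mm²; (whole slice rotated 15° about Z — lengths, areas and connectivity unchanged). So its area = 132.00 mm². Layer 15 (z = 4.8): the r=9.5 cylinder gives a regular 32-gon of circumradius 9.5 (constant along its height) (area = (32/2)·9.500²·sin(360°/32) = 281.71 mm²); the cube at (-3, 13.5) does not reach this height (z outside [18, 22]); Merging all regions: only the r=9.5 cylinder is present, so the union is just that shape — area = 281.71 mm²; (whole slice rotated 15° about Z — lengths, areas and connectivity unchanged). So its area = 281.71 mm². Layer 15 is larger (281.71 vs 132.00 mm²).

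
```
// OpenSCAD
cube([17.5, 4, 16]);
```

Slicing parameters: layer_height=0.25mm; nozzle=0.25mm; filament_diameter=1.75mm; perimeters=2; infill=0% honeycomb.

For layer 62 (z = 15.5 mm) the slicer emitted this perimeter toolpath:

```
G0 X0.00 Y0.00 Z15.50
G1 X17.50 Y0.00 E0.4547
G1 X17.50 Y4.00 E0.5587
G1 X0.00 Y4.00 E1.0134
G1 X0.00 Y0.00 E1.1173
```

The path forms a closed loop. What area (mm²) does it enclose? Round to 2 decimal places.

Apply the shoelace formula to the sequence of (X, Y) vertices; enclosed area = 70.00 mm².

70.00 mm²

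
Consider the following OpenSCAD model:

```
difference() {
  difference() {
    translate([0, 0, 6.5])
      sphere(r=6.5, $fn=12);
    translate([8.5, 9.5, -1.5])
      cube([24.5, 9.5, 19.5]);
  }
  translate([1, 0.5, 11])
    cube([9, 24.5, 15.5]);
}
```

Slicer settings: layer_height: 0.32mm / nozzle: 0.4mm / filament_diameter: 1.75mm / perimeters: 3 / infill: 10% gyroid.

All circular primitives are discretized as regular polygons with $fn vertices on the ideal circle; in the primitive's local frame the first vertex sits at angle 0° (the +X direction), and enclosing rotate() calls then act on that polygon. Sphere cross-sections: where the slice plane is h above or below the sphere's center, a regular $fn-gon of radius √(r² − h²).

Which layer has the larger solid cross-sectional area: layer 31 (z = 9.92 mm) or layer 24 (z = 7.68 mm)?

layer 24 (z = 7.68 mm)

Layer 31 (z = 9.92): the sphere: section is a regular 12-gon, circumradius = √(r²−h²) = √(6.5²−3.42²) = 5.528 (area = (12/2)·5.528²·sin(360°/12) = 91.66 mm²); the 24.5×9.5 cube at (8.5, 9.5) contributes its full rectangle (area 232.75 mm²); Taking the first minus the rest: starting from the r=6.5 sphere (91.66 mm²), the 24.5×9.5 cube at (8.5, 9.5) misses the remaining region (no effect) — area = 91.66 mm²; the cube at (1, 0.5) is absent (z outside [11, 26.5]); Subtracting the remaining from the first: none of the subtracted shapes is present at this height, so the result so far is unchanged — area = 91.66 mm². So its area = 91.66 mm². Layer 24 (z = 7.68): the r=6.5 sphere slices to a regular 12-gon of circumradius 6.392 (√(r²−h²) with h=1.18 from center) (area = (12/2)·6.392²·sin(360°/12) = 122.57 mm²); the 24.5×9.5 cube at (8.5, 9.5) contributes its full rectangle (area 232.75 mm²); After the difference (first − rest): starting from the r=6.5 sphere (122.57 mm²), the 24.5×9.5 cube at (8.5, 9.5) misses the remaining region (no effect) — area = 122.57 mm²; the cube at (1, 0.5) is absent (z outside [11, 26.5]); Taking the first minus the rest: none of the subtracted shapes is present at this height, so the result so far is unchanged — area = 122.57 mm². So its area = 122.57 mm². Layer 24 is larger (122.57 vs 91.66 mm²).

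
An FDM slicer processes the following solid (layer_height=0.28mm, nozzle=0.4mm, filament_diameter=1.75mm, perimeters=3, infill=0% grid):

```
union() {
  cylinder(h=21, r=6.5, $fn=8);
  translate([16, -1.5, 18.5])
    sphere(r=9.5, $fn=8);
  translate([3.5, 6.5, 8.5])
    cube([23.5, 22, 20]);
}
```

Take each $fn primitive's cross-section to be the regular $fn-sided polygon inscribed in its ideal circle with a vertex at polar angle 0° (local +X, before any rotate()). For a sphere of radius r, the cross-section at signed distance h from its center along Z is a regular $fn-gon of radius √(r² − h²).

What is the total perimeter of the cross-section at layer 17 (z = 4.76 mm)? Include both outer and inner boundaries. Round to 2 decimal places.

39.80 mm

At z = 4.76 mm: the cylinder: section is a regular 8-gon, circumradius r=6.5 (perimeter = 2·8·6.500·sin(180°/8) = 39.80 mm); the sphere at (16, -1.5) does not reach this height (|z−center|=13.740 > r=9.5); the cube at (3.5, 6.5) is absent (z outside [8.5, 28.5]); Combining (union): only the r=6.5 cylinder is present, so the union is just that shape — boundary = 39.80 mm. Overall, the cross-section is a single solid region. Total boundary length (outer) = 39.80 mm.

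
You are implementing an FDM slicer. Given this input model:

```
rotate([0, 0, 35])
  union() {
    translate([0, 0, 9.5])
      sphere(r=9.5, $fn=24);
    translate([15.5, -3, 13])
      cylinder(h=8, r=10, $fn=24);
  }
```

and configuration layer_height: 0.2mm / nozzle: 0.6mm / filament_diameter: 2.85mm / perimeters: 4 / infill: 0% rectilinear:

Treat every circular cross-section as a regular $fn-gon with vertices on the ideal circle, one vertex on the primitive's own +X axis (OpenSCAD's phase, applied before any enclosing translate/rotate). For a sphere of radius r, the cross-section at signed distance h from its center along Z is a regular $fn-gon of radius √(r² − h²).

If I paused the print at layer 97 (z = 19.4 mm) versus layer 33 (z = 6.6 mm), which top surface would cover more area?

Layer 97 (z = 19.4): the sphere is absent (|z−center|=9.900 > r=9.5); the cylinder at (15.5, -3): section is a regular 24-gon, circumradius r=10 (area = (24/2)·10.000²·sin(360°/24) = 310.58 mm²); Merging all regions: only the r=10 cylinder at (15.5, -3) is present, so the union is just that shape — area = 310.58 mm²; (whole slice rotated 35° about Z — lengths, areas and connectivity unchanged). So its area = 310.58 mm². Layer 33 (z = 6.6): the sphere: section is a regular 24-gon, circumradius = √(r²−h²) = √(9.5²−2.9²) = 9.047 (area = (24/2)·9.047²·sin(360°/24) = 254.18 mm²); the cylinder at (15.5, -3) does not reach this height (z outside [13, 21]); Combining (union): only the r=9.5 sphere is present, so the union is just that shape — area = 254.18 mm²; (whole slice rotated 35° about Z — lengths, areas and connectivity unchanged). So its area = 254.18 mm². Layer 97 is larger (310.58 vs 254.18 mm²).

layer 97 (z = 19.4 mm)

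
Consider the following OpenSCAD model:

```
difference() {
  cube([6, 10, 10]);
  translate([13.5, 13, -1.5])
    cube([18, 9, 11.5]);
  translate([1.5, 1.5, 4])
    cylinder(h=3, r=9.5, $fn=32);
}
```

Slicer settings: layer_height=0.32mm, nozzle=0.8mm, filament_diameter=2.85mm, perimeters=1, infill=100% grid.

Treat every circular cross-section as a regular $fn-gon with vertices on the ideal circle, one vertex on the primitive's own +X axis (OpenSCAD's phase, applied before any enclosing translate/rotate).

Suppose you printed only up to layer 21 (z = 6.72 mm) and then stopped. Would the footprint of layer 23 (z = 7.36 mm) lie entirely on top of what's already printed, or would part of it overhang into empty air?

part overhangs

Compare the two slices. At z = 6.72: the cube (footprint 6×10) is included at this height (area 60.00 mm²); the 18×9 cube at (13.5, 13) contributes its full rectangle (area 162.00 mm²); the r=9.5 cylinder at (1.5, 1.5) contributes a regular 32-gon of circumradius 9.5 (area = (32/2)·9.500²·sin(360°/32) = 281.71 mm²); Subtracting the remaining from the first: starting from the 6×10 cube (60.00 mm²), the 18×9 cube at (13.5, 13) misses the remaining region (no effect); the r=9.5 cylinder at (1.5, 1.5) partially overlaps it — only the 59.97 mm² overlap (of its 281.71 mm²) is removed, clipping the outline — area = 0.03 mm². At z = 7.36: the cube is present — its section is the full 6×10 rectangle (area 60.00 mm²); the cube at (13.5, 13) is present — its section is the full 18×9 rectangle (area 162.00 mm²); the cylinder at (1.5, 1.5) does not reach this height (z outside [4, 7]); After the difference (first − rest): starting from the 6×10 cube (60.00 mm²), the 18×9 cube at (13.5, 13) misses the remaining region (no effect) — area = 60.00 mm². Checking containment: at z = 7.36 the cross-section extends beyond the z = 6.72 cross-section by about 59.97 mm².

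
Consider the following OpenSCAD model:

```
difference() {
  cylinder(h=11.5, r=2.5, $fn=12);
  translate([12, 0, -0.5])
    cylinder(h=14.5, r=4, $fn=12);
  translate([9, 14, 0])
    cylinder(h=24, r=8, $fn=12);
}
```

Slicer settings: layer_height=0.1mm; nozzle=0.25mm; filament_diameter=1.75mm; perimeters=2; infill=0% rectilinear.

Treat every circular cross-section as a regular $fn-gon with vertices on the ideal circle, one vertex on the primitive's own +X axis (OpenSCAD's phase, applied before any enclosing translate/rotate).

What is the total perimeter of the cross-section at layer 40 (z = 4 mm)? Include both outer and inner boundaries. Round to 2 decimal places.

15.53 mm

At z = 4 mm: the r=2.5 cylinder contributes a regular 12-gon of circumradius 2.5 (perimeter = 2·12·2.500·sin(180°/12) = 15.53 mm); the r=4 cylinder at (12, 0) contributes a regular 12-gon of circumradius 4 (perimeter = 2·12·4.000·sin(180°/12) = 24.85 mm); the cylinder at (9, 14): section is a regular 12-gon, circumradius r=8 (perimeter = 2·12·8.000·sin(180°/12) = 49.69 mm); Subtracting the remaining from the first: starting from the r=2.5 cylinder, the r=4 cylinder at (12, 0) misses the remaining region (no effect); the r=8 cylinder at (9, 14) misses the remaining region (no effect) — boundary = 15.53 mm. Overall, the cross-section is a single solid region. Total boundary length (outer) = 15.53 mm.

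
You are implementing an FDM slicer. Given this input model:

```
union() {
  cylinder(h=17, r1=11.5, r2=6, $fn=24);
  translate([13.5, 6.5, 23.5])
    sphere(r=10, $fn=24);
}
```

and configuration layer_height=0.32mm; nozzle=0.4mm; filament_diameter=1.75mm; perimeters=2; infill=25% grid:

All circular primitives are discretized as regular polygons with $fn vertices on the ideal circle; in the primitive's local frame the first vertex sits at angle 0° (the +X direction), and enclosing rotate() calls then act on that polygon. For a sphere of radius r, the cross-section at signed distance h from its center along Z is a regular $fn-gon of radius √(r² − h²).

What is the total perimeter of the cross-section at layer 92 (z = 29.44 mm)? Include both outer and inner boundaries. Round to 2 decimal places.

50.40 mm

At z = 29.44 mm: the cone does not reach this height (z outside [0, 17]); the r=10 sphere at (13.5, 6.5) contributes a regular 24-gon of circumradius √(10²−5.94²) = 8.045 (perimeter = 2·24·8.045·sin(180°/24) = 50.40 mm); Merging all regions: only the r=10 sphere at (13.5, 6.5) is present, so the union is just that shape — boundary = 50.40 mm. Overall, the cross-section is a single solid region. Total boundary length (outer) = 50.40 mm.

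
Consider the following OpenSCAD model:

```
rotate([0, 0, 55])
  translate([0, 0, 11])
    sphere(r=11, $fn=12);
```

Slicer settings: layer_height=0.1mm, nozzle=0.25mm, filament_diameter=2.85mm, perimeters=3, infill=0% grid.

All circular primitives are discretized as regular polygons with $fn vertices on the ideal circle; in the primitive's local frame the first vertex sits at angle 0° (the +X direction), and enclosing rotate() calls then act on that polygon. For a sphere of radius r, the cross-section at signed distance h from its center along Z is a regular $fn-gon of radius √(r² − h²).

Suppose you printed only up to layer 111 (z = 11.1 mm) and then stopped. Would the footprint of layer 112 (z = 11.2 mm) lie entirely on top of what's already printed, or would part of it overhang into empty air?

Compare the two slices. At z = 11.1: the r=11 sphere slices to a regular 12-gon of circumradius 11.000 (√(r²−h²) with h=0.1 from center) (area = (12/2)·11.000²·sin(360°/12) = 362.97 mm²); (rotated 55° about Z; rotation is an isometry so areas/perimeters/island counts are preserved). At z = 11.2: the r=11 sphere slices to a regular 12-gon of circumradius 10.998 (√(r²−h²) with h=0.2 from center) (area = (12/2)·10.998²·sin(360°/12) = 362.88 mm²); (rotated 55° about Z; rotation is an isometry so areas/perimeters/island counts are preserved). Checking containment: the cross-section at z = 11.2 is a subset of the cross-section at z = 11.1.

entirely on top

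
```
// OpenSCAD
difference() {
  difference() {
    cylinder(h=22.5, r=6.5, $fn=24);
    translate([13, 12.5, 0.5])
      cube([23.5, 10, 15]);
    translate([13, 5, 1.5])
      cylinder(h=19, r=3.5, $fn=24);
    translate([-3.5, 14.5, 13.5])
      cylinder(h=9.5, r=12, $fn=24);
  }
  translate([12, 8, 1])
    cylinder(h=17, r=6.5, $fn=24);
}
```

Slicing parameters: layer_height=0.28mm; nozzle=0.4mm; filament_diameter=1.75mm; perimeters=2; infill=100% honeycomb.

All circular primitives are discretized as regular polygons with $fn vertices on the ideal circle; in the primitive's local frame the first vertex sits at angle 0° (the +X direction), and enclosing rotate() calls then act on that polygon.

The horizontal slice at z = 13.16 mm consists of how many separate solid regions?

1

At z = 13.16 mm: the r=6.5 cylinder gives a regular 24-gon of circumradius 6.5 (constant along its height); the cube at (13, 12.5) is present — its section is the full 23.5×10 rectangle; the cylinder at (13, 5): section is a regular 24-gon, circumradius r=3.5; the cylinder at (-3.5, 14.5) does not reach this height (z outside [13.5, 23]); Subtracting the remaining from the first: starting from the r=6.5 cylinder, the 23.5×10 cube at (13, 12.5) misses the remaining region (no effect); the r=3.5 cylinder at (13, 5) misses the remaining region (no effect) — 1 connected region; the cylinder at (12, 8): section is a regular 24-gon, circumradius r=6.5; Taking the first minus the rest: starting from that combined region, the r=6.5 cylinder at (12, 8) misses the remaining region (no effect) — 1 connected region. The result has 1 disconnected region.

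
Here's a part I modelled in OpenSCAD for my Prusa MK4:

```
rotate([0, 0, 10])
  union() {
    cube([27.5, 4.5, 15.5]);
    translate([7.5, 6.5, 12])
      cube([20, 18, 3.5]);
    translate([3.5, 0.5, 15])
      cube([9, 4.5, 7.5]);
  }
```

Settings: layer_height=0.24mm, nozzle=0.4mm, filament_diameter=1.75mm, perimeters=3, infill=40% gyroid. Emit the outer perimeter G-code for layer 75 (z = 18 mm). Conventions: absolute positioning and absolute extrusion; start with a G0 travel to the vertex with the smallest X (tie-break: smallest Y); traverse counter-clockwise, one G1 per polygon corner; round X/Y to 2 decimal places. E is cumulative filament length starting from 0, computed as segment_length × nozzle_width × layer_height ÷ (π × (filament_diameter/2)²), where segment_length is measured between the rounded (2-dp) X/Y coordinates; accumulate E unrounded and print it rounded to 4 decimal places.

G0 X2.58 Y5.53 Z18.00
G1 X3.36 Y1.10 E0.1795
G1 X12.22 Y2.66 E0.5386
G1 X11.44 Y7.09 E0.7181
G1 X2.58 Y5.53 E1.0772

At z = 18 mm: the cube is absent (z outside [0, 15.5]); the cube at (7.5, 6.5) does not reach this height (z outside [12, 15.5]); the 9×4.5 cube at (3.5, 0.5) contributes its full rectangle; Combining (union): only the 9×4.5 cube at (3.5, 0.5) is present, so the union is just that shape — 1 connected region; (rotated 10° about Z; rotation is an isometry so areas/perimeters/island counts are preserved). The outline is a single polygon with 4 vertices. Extrusion per mm of travel: 0.4 × 0.24 / (π × 0.875²) = 0.039912. Accumulating E over each segment gives final E = 1.0772.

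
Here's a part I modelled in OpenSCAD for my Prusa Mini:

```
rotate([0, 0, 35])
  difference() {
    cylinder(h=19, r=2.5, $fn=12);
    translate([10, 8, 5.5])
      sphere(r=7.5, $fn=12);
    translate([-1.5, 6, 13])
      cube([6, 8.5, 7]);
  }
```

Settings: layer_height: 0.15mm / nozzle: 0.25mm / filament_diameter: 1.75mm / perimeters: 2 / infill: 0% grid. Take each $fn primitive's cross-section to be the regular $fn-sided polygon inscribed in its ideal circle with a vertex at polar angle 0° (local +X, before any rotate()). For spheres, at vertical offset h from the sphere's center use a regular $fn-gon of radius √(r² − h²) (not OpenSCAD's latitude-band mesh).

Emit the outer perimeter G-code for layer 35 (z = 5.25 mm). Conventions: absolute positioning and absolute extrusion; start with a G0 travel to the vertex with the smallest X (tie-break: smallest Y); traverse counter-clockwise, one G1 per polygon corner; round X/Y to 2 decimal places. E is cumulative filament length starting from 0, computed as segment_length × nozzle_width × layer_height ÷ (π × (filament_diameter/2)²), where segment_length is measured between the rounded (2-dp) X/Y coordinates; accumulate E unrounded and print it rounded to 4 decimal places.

G0 X-2.49 Y-0.22 Z5.25
G1 X-2.05 Y-1.43 E0.0201
G1 X-1.06 Y-2.27 E0.0403
G1 X0.22 Y-2.49 E0.0606
G1 X1.43 Y-2.05 E0.0806
G1 X2.27 Y-1.06 E0.1009
G1 X2.49 Y0.22 E0.1211
G1 X2.05 Y1.43 E0.1412
G1 X1.06 Y2.27 E0.1614
G1 X-0.22 Y2.49 E0.1817
G1 X-1.43 Y2.05 E0.2018
G1 X-2.27 Y1.06 E0.2220
G1 X-2.49 Y-0.22 E0.2423

At z = 5.25 mm: the r=2.5 cylinder gives a regular 12-gon of circumradius 2.5 (constant along its height); the r=7.5 sphere at (10, 8) contributes a regular 12-gon of circumradius √(7.5²−0.25²) = 7.496; the cube at (-1.5, 6) is not intersected at this z (z outside [13, 20]); Subtracting the remaining from the first: starting from the r=2.5 cylinder, the r=7.5 sphere at (10, 8) misses the remaining region (no effect) — 1 connected region; (whole slice rotated 35° about Z — lengths, areas and connectivity unchanged). The outline is a single polygon with 12 vertices. Extrusion per mm of travel: 0.25 × 0.15 / (π × 0.875²) = 0.015591. Accumulating E over each segment gives final E = 0.2423.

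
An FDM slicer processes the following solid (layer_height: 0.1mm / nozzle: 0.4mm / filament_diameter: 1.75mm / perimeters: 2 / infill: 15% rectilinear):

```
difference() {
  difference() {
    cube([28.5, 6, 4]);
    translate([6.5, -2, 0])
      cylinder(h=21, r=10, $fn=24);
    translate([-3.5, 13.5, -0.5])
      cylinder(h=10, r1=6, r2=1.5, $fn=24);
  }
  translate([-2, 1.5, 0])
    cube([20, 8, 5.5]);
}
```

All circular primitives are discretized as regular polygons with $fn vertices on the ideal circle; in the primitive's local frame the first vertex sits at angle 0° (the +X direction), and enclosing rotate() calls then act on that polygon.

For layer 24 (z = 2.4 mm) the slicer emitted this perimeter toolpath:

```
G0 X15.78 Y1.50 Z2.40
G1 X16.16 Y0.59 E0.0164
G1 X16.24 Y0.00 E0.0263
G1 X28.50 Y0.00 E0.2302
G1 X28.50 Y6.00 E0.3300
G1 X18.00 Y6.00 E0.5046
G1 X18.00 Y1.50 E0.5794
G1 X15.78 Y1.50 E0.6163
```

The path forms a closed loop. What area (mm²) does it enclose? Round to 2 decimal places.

65.91 mm²

Apply the shoelace formula to the sequence of (X, Y) vertices; enclosed area = 65.91 mm².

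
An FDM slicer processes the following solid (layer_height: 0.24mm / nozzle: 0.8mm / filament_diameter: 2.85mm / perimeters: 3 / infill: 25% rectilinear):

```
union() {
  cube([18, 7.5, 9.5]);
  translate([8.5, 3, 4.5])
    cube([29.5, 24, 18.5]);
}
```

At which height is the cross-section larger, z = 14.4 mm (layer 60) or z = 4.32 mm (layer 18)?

Layer 60 (z = 14.4): the cube does not reach this height (z outside [0, 9.5]); the 29.5×24 cube at (8.5, 3) contributes its full rectangle (area 708.00 mm²); Taking the union: only the 29.5×24 cube at (8.5, 3) is present, so the union is just that shape — area = 708.00 mm². So its area = 708.00 mm². Layer 18 (z = 4.32): the cube is present — its section is the full 18×7.5 rectangle (area 135.00 mm²); the cube at (8.5, 3) does not reach this height (z outside [4.5, 23]); Combining (union): only the 18×7.5 cube is present, so the union is just that shape — area = 135.00 mm². So its area = 135.00 mm². Layer 60 is larger (708.00 vs 135.00 mm²).

layer 60 (z = 14.4 mm)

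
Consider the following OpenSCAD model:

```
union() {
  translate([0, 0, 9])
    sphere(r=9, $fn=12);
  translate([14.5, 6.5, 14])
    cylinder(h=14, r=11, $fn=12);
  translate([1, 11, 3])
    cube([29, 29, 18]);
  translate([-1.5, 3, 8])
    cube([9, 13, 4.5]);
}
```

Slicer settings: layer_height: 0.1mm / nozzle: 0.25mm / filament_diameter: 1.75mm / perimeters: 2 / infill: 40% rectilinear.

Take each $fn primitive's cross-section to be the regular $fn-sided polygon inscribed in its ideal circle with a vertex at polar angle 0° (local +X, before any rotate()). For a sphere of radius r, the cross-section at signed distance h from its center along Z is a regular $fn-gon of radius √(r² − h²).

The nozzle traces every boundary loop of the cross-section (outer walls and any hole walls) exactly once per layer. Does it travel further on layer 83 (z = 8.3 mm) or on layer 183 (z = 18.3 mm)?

layer 83 (z = 8.3 mm)

Layer 83 (z = 8.3): the r=9 sphere slices to a regular 12-gon of circumradius 8.973 (√(r²−h²) with h=0.7 from center) (perimeter = 2·12·8.973·sin(180°/12) = 55.74 mm); the cylinder at (14.5, 6.5) is absent (z outside [14, 28]); the cube at (1, 11) (footprint 29×29) is included at this height (perimeter 116.00 mm); the cube at (-1.5, 3) is present — its section is the full 9×13 rectangle (perimeter 44.00 mm); Merging all regions: the regions partially overlap (shared area 75.09 mm²), so the edge portions inside another operand are dropped and the merged outline is re-measured after clipping — boundary = 165.95 mm. So its perimeter = 165.95 mm. Layer 183 (z = 18.3): the sphere is not intersected at this z (|z−center|=9.300 > r=9); the r=11 cylinder at (14.5, 6.5) gives a regular 12-gon of circumradius 11 (constant along its height) (perimeter = 2·12·11.000·sin(180°/12) = 68.33 mm); the cube at (1, 11) is present — its section is the full 29×29 rectangle (perimeter 116.00 mm); the cube at (-1.5, 3) does not reach this height (z outside [8, 12.5]); Merging all regions: the regions partially overlap (shared area 87.93 mm²), so the edge portions inside another operand are dropped and the merged outline is re-measured after clipping — boundary = 139.89 mm. So its perimeter = 139.89 mm. Layer 83 is larger (165.95 vs 139.89 mm).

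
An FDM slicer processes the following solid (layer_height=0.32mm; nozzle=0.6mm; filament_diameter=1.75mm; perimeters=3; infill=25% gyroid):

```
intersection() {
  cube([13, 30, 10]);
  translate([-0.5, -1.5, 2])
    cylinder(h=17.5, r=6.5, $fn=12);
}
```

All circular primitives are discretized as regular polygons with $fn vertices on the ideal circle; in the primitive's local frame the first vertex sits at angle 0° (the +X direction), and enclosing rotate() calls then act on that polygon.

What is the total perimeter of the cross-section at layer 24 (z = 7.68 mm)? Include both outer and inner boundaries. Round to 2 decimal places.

At z = 7.68 mm: the 13×30 cube contributes its full rectangle (perimeter 86.00 mm); the cylinder at (-0.5, -1.5): section is a regular 12-gon, circumradius r=6.5 (perimeter = 2·12·6.500·sin(180°/12) = 40.38 mm); Keeping only the common overlap: the r=6.5 cylinder at (-0.5, -1.5) partially overlaps the 13×30 cube; clipping to the common part keeps 19.77 mm² — boundary = 18.49 mm. Overall, the cross-section is a single solid region. Total boundary length (outer) = 18.49 mm.

18.49 mm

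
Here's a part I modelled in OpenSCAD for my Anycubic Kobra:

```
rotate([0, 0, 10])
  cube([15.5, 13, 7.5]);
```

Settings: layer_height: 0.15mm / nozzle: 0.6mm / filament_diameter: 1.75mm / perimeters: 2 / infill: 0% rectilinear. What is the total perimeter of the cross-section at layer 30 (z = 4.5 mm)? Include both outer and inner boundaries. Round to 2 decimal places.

At z = 4.5 mm: the cube (footprint 15.5×13) is included at this height (perimeter 57.00 mm); (rotated 10° about Z; rotation is an isometry so areas/perimeters/island counts are preserved). Overall, the cross-section is a single solid region. Total boundary length (outer) = 57.00 mm.

57.00 mm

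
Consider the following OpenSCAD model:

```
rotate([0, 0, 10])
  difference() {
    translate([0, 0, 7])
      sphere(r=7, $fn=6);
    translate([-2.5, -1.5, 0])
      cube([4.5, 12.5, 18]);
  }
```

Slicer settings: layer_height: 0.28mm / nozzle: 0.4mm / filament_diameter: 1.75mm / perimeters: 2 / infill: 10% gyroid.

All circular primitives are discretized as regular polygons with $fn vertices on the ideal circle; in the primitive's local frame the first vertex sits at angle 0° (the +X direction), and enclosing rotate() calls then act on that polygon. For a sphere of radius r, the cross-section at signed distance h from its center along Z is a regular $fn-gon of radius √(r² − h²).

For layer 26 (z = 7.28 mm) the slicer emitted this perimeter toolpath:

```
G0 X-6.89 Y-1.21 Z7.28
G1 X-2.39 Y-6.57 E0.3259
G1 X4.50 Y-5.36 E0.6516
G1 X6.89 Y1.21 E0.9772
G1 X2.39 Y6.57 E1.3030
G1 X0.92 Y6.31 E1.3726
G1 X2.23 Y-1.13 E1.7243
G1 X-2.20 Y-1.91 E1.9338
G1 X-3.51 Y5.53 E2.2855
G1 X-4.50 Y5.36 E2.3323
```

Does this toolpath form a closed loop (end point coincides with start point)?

no

Start point (G0): (-6.89, -1.21). End point (last G1): the path does not return to the start — open.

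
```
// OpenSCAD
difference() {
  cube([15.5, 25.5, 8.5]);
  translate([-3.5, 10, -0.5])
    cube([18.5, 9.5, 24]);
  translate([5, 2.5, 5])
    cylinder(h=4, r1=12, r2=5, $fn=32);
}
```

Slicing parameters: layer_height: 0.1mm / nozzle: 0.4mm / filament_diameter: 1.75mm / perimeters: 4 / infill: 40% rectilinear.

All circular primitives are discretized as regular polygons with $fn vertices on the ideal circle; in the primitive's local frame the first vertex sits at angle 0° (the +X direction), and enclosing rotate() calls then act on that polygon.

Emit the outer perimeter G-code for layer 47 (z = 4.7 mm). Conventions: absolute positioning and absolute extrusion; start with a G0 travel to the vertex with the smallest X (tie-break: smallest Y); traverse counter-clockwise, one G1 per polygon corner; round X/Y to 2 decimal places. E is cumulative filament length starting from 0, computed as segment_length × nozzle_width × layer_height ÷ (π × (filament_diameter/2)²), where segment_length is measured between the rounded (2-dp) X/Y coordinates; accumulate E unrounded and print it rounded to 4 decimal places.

At z = 4.7 mm: the cube is present — its section is the full 15.5×25.5 rectangle; the cube at (-3.5, 10) is present — its section is the full 18.5×9.5 rectangle; the cone at (5, 2.5) does not reach this height (z outside [5, 9]); Taking the first minus the rest: starting from the 15.5×25.5 cube, the 18.5×9.5 cube at (-3.5, 10) partially overlaps it — only the 142.50 mm² overlap (of its 175.75 mm²) is removed, clipping the outline — 1 connected region. The outline is a single polygon with 8 vertices. Extrusion per mm of travel: 0.4 × 0.1 / (π × 0.875²) = 0.016630. Accumulating E over each segment gives final E = 1.8626.

G0 X0.00 Y0.00 Z4.70
G1 X15.50 Y0.00 E0.2578
G1 X15.50 Y25.50 E0.6818
G1 X0.00 Y25.50 E0.9396
G1 X0.00 Y19.50 E1.0394
G1 X15.00 Y19.50 E1.2888
G1 X15.00 Y10.00 E1.4468
G1 X0.00 Y10.00 E1.6963
G1 X0.00 Y0.00 E1.8626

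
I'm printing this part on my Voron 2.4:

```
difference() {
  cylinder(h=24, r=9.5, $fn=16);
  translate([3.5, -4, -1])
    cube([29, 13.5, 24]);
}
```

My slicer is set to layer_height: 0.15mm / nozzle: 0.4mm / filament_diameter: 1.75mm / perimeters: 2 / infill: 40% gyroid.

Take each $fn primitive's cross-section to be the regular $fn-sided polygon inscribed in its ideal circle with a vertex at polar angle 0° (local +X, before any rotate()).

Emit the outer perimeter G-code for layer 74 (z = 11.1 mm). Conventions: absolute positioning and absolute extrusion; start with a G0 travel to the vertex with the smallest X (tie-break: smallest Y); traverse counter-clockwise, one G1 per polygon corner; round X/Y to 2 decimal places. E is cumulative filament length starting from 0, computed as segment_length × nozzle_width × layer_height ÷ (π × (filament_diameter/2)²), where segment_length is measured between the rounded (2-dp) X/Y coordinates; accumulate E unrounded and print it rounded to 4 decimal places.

At z = 11.1 mm: the r=9.5 cylinder gives a regular 16-gon of circumradius 9.5 (constant along its height); the 29×13.5 cube at (3.5, -4) contributes its full rectangle; Subtracting the remaining from the first: starting from the r=9.5 cylinder, the 29×13.5 cube at (3.5, -4) partially overlaps it — only the 59.42 mm² overlap (of its 391.50 mm²) is removed, clipping the outline — 1 connected region. The outline is a single polygon with 14 vertices. Extrusion per mm of travel: 0.4 × 0.15 / (π × 0.875²) = 0.024945. Accumulating E over each segment gives final E = 1.5403.

G0 X-9.50 Y0.00 Z11.10
G1 X-8.78 Y-3.64 E0.0926
G1 X-6.72 Y-6.72 E0.1850
G1 X-3.64 Y-8.78 E0.2774
G1 X0.00 Y-9.50 E0.3700
G1 X3.64 Y-8.78 E0.4625
G1 X6.72 Y-6.72 E0.5550
G1 X8.53 Y-4.00 E0.6365
G1 X3.50 Y-4.00 E0.7619
G1 X3.50 Y8.80 E1.0812
G1 X0.00 Y9.50 E1.1703
G1 X-3.64 Y8.78 E1.2628
G1 X-6.72 Y6.72 E1.3553
G1 X-8.78 Y3.64 E1.4477
G1 X-9.50 Y0.00 E1.5403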